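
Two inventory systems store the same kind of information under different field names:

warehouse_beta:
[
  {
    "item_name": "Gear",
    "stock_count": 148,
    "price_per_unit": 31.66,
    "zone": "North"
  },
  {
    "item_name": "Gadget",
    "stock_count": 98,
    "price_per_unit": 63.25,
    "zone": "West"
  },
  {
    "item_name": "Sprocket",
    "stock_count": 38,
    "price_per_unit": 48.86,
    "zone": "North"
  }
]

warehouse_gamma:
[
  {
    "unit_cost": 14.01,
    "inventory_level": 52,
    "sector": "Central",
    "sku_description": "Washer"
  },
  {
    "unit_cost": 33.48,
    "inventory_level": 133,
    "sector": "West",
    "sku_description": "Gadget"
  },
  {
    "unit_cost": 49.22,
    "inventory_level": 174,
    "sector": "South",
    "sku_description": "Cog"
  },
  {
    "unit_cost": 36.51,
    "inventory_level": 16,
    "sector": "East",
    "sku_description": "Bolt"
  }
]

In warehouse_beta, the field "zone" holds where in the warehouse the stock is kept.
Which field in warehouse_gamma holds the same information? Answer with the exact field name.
sector

In warehouse_beta, "zone" holds where in the warehouse the stock is kept.
The fields in warehouse_gamma are: "unit_cost", "inventory_level", "sector", "sku_description".
"sector" is the match: the name refers to the same concept and its values are area labels (e.g. 'Central', 'East').
The other fields ("unit_cost", "inventory_level", "sku_description") hold different kinds of data.

So "zone" in warehouse_beta corresponds to "sector" in warehouse_gamma.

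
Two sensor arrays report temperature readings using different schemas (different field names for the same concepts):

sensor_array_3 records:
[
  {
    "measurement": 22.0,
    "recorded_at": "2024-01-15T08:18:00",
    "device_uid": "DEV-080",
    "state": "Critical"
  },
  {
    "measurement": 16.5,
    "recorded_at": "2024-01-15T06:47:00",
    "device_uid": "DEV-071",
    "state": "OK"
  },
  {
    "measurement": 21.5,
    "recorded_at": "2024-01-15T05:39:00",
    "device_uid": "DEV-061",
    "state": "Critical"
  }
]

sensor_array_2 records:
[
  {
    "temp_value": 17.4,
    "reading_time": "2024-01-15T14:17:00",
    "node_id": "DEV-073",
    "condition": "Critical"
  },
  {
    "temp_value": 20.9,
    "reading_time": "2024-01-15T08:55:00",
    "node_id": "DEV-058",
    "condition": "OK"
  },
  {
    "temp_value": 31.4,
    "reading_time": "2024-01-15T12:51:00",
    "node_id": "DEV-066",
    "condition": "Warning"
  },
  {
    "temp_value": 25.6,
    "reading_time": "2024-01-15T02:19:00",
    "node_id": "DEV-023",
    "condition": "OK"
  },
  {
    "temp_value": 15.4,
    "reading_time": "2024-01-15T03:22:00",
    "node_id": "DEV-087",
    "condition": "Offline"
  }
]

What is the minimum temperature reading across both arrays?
15.4

Schema mapping: "measurement" (sensor_array_3) = "temp_value" (sensor_array_2) = temperature reading

Minimum in sensor_array_3: 16.5
Minimum in sensor_array_2: 15.4

Overall minimum: min(16.5, 15.4) = 15.4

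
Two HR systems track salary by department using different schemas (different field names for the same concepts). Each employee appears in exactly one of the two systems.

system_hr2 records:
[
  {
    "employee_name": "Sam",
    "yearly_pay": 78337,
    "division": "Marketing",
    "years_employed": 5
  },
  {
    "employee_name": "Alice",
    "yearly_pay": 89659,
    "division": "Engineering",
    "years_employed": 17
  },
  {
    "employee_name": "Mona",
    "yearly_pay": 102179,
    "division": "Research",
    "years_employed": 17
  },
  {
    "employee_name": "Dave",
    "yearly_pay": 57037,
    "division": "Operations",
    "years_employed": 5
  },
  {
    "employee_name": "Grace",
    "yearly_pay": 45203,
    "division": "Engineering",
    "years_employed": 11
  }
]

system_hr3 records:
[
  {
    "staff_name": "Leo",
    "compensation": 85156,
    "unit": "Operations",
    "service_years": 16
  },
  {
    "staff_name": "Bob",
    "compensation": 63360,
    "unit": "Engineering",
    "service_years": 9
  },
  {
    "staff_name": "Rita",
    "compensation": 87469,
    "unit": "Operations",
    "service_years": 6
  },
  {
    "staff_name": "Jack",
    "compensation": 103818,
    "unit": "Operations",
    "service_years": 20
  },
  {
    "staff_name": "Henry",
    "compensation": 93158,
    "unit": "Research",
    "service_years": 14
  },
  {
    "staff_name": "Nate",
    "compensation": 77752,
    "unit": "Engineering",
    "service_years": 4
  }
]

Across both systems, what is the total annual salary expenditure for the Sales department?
0

Schema mappings:
- "division" (system_hr2) = "unit" (system_hr3) = department
- "yearly_pay" (system_hr2) = "compensation" (system_hr3) = salary

Sales salaries from system_hr2: 0
Sales salaries from system_hr3: 0

Total: 0 + 0 = 0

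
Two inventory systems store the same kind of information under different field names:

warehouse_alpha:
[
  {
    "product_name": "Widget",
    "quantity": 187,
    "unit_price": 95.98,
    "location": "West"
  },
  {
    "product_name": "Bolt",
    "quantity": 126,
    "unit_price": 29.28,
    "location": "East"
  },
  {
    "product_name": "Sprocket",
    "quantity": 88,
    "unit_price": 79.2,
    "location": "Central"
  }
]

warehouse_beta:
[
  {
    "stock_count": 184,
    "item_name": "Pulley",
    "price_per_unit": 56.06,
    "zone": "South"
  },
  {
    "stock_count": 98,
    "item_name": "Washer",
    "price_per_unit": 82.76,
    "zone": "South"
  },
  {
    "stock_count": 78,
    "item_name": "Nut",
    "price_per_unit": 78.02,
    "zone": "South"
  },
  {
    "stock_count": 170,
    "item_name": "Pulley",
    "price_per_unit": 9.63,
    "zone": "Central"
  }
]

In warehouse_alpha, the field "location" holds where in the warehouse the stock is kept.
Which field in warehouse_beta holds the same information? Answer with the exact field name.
zone

In warehouse_alpha, "location" holds where in the warehouse the stock is kept.
The fields in warehouse_beta are: "stock_count", "item_name", "price_per_unit", "zone".
"zone" is the match: the name refers to the same concept and its values are area labels (e.g. 'Central', 'South').
The other fields ("stock_count", "item_name", "price_per_unit") hold different kinds of data.

So "location" in warehouse_alpha corresponds to "zone" in warehouse_beta.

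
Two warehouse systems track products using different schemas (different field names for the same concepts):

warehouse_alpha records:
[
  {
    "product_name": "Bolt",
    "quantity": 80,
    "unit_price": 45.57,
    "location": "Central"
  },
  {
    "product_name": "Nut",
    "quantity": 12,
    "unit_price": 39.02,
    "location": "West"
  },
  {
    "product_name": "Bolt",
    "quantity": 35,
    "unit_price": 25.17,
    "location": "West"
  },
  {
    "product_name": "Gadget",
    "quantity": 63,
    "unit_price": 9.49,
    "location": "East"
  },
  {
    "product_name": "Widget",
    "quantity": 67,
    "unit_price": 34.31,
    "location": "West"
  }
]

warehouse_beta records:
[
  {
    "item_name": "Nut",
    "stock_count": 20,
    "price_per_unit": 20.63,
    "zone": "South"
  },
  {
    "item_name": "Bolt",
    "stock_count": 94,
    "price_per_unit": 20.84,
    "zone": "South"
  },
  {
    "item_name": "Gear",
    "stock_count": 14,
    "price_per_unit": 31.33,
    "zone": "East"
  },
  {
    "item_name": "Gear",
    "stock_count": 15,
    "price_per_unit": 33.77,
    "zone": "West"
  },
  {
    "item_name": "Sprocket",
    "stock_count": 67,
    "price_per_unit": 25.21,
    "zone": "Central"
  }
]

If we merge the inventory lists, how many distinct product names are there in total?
6

Schema mapping: "product_name" (warehouse_alpha) = "item_name" (warehouse_beta) = product name

Products in warehouse_alpha: ['Bolt', 'Gadget', 'Nut', 'Widget']
Products in warehouse_beta: ['Bolt', 'Gear', 'Nut', 'Sprocket']

Union (unique products): ['Bolt', 'Gadget', 'Gear', 'Nut', 'Sprocket', 'Widget']
Count: 6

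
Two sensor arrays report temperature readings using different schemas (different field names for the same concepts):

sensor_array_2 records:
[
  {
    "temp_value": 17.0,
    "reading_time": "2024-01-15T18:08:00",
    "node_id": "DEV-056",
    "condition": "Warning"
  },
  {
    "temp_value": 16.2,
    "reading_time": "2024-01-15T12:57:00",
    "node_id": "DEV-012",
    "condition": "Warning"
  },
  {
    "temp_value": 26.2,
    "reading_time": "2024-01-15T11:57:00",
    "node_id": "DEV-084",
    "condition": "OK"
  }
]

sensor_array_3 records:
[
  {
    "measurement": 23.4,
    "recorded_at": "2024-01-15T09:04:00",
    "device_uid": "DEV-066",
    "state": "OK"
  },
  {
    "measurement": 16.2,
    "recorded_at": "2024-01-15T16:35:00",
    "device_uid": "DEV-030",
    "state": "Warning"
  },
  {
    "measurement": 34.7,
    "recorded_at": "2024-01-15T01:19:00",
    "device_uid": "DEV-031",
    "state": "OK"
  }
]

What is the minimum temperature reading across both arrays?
16.2

Schema mapping: "temp_value" (sensor_array_2) = "measurement" (sensor_array_3) = temperature reading

Minimum in sensor_array_2: 16.2
Minimum in sensor_array_3: 16.2

Overall minimum: min(16.2, 16.2) = 16.2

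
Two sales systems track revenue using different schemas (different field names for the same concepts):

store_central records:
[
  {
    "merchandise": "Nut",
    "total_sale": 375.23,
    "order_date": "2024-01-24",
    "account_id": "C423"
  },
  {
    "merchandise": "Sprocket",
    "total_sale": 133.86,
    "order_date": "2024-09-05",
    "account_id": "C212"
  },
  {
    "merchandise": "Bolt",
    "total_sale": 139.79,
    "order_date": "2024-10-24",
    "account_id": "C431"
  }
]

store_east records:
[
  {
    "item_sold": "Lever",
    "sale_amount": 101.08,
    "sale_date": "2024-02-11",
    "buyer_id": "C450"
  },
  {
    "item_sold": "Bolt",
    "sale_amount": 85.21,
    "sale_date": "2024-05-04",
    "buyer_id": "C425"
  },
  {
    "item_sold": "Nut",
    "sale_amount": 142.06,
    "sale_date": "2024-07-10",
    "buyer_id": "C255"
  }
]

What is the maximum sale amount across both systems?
375.23

Reconcile: "total_sale" (store_central) = "sale_amount" (store_east) = sale amount

Maximum in store_central: 375.23
Maximum in store_east: 142.06

Overall maximum: max(375.23, 142.06) = 375.23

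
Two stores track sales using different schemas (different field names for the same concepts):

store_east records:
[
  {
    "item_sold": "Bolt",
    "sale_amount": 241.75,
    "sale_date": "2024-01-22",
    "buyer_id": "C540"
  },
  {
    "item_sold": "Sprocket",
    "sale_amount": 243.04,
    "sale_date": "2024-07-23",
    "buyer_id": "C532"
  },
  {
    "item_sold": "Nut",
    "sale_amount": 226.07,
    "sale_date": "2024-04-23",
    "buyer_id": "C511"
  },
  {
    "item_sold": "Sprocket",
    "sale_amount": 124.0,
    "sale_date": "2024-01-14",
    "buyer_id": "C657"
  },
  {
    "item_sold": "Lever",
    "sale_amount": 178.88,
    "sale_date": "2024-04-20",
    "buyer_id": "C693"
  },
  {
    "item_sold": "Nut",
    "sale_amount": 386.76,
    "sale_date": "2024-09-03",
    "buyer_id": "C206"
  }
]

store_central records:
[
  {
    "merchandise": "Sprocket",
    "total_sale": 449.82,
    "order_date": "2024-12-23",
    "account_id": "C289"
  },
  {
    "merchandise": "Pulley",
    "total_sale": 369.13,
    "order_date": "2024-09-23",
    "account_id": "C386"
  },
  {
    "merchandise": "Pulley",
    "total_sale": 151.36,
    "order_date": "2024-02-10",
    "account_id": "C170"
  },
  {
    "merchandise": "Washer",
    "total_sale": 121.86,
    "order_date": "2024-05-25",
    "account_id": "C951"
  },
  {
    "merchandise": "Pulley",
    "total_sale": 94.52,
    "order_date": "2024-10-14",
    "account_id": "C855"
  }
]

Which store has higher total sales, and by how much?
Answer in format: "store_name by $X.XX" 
store_east by $213.81

Schema mapping: "sale_amount" (store_east) = "total_sale" (store_central) = sale amount

Total for store_east: 1400.50
Total for store_central: 1186.69

Difference: |1400.50 - 1186.69| = 213.81
store_east has higher sales by $213.81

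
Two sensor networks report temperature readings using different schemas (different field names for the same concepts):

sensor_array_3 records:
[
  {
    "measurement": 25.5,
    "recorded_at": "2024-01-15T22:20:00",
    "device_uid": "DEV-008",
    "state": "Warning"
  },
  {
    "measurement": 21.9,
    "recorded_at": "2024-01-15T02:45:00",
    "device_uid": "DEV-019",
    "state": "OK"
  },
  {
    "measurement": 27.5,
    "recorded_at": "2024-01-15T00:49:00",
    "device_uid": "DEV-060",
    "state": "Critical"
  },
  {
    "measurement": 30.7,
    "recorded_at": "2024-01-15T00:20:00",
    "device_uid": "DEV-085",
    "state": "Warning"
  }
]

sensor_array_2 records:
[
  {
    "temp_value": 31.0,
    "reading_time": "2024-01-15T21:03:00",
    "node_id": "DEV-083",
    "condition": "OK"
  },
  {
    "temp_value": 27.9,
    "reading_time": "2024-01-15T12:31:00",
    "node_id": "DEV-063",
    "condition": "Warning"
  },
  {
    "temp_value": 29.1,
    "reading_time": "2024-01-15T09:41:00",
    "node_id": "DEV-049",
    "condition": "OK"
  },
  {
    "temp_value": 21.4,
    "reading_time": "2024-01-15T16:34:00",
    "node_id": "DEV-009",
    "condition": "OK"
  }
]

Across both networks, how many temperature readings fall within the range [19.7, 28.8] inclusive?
5

Schema mapping: "measurement" (sensor_array_3) = "temp_value" (sensor_array_2) = temperature

Readings in [19.7, 28.8] from sensor_array_3: 3
Readings in [19.7, 28.8] from sensor_array_2: 2

Total count: 3 + 2 = 5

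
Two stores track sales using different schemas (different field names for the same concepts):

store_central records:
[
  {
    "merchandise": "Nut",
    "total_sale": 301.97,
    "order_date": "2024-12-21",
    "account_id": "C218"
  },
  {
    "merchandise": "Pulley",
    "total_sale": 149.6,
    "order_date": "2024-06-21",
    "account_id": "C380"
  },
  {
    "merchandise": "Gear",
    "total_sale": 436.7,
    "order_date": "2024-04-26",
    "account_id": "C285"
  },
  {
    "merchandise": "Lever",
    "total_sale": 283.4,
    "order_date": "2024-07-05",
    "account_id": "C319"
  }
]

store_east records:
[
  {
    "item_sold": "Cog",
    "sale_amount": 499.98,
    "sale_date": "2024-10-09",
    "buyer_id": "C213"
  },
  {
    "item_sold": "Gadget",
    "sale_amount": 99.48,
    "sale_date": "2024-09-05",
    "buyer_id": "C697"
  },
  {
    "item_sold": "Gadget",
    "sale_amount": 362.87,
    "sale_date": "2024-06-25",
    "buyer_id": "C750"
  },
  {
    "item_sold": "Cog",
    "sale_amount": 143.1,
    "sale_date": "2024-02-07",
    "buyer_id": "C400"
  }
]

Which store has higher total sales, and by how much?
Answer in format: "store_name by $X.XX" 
store_central by $66.24

Schema mapping: "total_sale" (store_central) = "sale_amount" (store_east) = sale amount

Total for store_central: 1171.67
Total for store_east: 1105.43

Difference: |1171.67 - 1105.43| = 66.24
store_central has higher sales by $66.24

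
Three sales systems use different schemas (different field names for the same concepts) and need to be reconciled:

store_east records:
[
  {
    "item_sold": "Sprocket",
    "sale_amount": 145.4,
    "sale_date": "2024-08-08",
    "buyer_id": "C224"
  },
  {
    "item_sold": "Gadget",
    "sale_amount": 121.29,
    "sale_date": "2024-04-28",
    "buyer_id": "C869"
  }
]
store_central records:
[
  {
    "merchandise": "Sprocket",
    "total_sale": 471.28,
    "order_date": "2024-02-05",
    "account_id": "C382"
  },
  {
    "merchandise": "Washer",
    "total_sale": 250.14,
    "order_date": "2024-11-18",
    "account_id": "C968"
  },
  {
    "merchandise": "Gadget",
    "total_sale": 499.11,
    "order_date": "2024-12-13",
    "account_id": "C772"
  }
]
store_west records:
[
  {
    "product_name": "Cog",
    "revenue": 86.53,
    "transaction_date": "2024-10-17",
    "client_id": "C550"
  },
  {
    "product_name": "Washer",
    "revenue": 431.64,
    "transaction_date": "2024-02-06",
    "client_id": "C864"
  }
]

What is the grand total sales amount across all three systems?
2005.39

Schema reconciliation - all amount fields map to sale amount:

store_east (sale_amount): 266.69
store_central (total_sale): 1220.53
store_west (revenue): 518.17

Grand total: 2005.39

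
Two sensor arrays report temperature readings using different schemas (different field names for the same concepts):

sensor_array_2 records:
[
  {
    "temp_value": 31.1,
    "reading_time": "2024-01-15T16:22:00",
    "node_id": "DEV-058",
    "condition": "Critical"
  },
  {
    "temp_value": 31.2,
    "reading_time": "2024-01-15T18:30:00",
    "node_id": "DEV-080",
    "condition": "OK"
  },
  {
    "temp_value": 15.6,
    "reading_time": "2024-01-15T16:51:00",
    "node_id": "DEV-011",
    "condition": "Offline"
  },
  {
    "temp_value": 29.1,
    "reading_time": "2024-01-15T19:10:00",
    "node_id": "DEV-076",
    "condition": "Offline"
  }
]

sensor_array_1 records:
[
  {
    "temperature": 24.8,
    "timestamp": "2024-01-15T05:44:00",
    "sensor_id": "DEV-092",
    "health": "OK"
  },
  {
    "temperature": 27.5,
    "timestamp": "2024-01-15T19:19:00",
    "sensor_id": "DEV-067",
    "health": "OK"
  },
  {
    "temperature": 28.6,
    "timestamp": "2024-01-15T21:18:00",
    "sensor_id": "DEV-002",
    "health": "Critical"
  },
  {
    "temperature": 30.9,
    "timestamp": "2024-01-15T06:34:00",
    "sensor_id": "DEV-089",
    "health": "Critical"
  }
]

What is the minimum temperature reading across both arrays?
15.6

Schema mapping: "temp_value" (sensor_array_2) = "temperature" (sensor_array_1) = temperature reading

Minimum in sensor_array_2: 15.6
Minimum in sensor_array_1: 24.8

Overall minimum: min(15.6, 24.8) = 15.6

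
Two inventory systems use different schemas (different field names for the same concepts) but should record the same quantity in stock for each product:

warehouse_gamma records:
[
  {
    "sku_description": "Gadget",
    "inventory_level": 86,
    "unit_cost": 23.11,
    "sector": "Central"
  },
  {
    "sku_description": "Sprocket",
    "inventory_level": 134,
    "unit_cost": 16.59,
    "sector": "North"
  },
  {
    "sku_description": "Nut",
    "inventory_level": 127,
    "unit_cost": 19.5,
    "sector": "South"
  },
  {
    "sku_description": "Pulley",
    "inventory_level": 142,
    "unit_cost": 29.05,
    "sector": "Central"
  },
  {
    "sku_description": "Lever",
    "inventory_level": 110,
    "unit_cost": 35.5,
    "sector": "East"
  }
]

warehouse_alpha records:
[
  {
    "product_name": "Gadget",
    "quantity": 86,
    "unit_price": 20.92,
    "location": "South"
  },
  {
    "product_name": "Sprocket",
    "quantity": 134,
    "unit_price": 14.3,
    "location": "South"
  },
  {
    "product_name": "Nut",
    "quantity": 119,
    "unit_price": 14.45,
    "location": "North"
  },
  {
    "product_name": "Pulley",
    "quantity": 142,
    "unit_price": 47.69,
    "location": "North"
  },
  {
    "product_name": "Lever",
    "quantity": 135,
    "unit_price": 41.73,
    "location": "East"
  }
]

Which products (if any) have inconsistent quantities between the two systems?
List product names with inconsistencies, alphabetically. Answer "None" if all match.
Lever, Nut

Schema mappings:
- "sku_description" (warehouse_gamma) = "product_name" (warehouse_alpha) = product name
- "inventory_level" (warehouse_gamma) = "quantity" (warehouse_alpha) = quantity

Comparison:
  Gadget: 86 vs 86 - MATCH
  Sprocket: 134 vs 134 - MATCH
  Nut: 127 vs 119 - MISMATCH
  Pulley: 142 vs 142 - MATCH
  Lever: 110 vs 135 - MISMATCH

Products with inconsistencies: Lever, Nut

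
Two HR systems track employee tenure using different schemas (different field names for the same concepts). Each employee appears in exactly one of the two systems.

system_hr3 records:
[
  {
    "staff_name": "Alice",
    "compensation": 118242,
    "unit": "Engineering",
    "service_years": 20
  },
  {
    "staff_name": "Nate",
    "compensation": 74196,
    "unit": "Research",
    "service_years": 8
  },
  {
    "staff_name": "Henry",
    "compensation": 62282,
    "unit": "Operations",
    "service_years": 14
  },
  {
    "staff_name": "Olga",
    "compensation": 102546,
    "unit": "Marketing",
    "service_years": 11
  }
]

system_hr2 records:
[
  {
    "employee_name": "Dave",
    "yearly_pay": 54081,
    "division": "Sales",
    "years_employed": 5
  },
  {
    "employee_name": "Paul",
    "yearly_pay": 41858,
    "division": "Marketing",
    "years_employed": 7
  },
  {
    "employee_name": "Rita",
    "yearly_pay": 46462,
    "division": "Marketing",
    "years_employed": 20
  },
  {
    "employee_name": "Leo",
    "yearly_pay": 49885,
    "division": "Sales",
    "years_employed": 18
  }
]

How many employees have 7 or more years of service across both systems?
7

Reconcile schemas: "service_years" (system_hr3) = "years_employed" (system_hr2) = years of service

From system_hr3: 4 employees with >= 7 years
From system_hr2: 3 employees with >= 7 years

Total: 4 + 3 = 7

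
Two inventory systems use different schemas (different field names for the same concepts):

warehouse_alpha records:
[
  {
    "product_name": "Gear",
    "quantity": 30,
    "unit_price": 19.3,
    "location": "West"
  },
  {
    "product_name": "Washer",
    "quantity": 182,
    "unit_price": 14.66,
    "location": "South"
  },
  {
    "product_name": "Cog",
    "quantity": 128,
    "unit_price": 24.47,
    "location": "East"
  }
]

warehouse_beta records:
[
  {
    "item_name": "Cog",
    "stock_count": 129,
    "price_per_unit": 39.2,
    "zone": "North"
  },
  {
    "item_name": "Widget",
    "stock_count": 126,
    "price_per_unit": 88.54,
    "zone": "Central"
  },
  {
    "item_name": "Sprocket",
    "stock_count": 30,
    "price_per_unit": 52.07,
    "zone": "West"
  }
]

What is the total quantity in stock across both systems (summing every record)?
625

To reconcile these schemas, identify the field holding the quantity in stock in each system:
1. In warehouse_alpha it is "quantity"
2. In warehouse_beta it is "stock_count"

From warehouse_alpha: 30 + 182 + 128 = 340
From warehouse_beta: 129 + 126 + 30 = 285

Total: 340 + 285 = 625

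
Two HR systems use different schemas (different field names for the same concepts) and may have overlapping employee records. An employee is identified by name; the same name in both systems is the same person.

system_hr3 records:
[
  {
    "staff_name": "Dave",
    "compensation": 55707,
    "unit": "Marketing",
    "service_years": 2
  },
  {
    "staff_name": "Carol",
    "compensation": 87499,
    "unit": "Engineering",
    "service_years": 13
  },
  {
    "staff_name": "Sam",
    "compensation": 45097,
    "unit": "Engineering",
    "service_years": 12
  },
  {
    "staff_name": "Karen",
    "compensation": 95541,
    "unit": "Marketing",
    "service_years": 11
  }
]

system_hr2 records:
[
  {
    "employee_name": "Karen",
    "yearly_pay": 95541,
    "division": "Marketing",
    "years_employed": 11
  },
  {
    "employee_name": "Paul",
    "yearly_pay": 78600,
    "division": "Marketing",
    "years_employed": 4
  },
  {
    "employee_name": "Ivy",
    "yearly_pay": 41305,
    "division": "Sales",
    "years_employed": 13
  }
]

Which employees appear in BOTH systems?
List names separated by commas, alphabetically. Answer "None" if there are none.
Karen

Schema mapping: "staff_name" (system_hr3) = "employee_name" (system_hr2) = employee name

Names in system_hr3: ['Carol', 'Dave', 'Karen', 'Sam']
Names in system_hr2: ['Ivy', 'Karen', 'Paul']

Intersection: ['Karen']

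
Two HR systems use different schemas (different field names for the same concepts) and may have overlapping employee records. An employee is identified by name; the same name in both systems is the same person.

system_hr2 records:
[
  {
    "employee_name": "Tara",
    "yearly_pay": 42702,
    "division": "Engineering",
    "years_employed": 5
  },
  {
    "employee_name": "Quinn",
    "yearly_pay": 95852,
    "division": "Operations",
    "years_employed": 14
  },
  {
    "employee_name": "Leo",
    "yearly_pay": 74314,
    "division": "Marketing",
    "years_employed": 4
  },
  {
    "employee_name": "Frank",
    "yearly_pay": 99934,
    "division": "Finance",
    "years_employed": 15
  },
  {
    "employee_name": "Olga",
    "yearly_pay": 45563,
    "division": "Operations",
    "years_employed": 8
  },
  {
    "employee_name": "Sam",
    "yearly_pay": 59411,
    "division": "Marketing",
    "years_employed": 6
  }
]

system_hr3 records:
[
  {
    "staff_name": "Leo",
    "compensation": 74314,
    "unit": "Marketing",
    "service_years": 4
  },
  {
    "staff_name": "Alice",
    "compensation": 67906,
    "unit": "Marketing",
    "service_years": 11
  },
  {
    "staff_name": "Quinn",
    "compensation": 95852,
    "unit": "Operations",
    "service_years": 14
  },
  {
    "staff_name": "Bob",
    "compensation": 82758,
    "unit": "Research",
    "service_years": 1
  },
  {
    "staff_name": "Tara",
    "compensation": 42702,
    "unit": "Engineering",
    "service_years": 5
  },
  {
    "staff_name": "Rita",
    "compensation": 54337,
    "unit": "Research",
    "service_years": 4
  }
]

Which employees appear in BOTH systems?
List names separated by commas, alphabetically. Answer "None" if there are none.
Leo, Quinn, Tara

Schema mapping: "employee_name" (system_hr2) = "staff_name" (system_hr3) = employee name

Names in system_hr2: ['Frank', 'Leo', 'Olga', 'Quinn', 'Sam', 'Tara']
Names in system_hr3: ['Alice', 'Bob', 'Leo', 'Quinn', 'Rita', 'Tara']

Intersection: ['Leo', 'Quinn', 'Tara']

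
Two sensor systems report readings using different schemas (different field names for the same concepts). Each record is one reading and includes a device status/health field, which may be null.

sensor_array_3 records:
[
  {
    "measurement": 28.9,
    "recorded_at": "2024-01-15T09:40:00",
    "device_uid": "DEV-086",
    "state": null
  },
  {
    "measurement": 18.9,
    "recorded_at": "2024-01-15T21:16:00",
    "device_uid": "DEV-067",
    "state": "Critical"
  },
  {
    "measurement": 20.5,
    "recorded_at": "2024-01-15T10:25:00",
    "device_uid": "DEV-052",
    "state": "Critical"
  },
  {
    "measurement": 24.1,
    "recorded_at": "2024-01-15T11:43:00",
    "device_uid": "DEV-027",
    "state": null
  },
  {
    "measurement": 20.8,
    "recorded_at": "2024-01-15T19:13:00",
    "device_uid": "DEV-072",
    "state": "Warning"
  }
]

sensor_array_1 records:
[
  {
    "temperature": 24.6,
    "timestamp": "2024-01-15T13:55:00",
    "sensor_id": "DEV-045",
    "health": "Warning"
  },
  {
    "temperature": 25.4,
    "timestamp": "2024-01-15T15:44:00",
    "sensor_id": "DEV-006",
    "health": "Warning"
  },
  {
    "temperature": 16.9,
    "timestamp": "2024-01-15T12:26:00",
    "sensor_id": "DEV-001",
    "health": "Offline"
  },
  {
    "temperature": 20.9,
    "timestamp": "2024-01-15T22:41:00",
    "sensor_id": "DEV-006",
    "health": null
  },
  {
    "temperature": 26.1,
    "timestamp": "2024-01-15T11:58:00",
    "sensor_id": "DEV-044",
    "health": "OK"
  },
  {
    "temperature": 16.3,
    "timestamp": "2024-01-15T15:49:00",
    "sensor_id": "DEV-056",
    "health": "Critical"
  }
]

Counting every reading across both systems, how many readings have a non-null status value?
8

Schema mapping: "state" (sensor_array_3) = "health" (sensor_array_1) = status

Non-null in sensor_array_3: 3
Non-null in sensor_array_1: 5

Total non-null: 3 + 5 = 8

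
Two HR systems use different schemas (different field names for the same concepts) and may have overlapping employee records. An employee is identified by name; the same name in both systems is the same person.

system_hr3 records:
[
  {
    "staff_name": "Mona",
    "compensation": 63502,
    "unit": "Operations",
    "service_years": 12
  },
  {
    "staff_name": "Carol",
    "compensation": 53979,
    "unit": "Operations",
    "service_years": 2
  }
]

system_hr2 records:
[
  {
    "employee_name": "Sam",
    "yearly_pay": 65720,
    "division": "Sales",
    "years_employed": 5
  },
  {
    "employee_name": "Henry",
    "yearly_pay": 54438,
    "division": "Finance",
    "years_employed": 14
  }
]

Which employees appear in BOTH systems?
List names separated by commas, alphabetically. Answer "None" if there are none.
None

Schema mapping: "staff_name" (system_hr3) = "employee_name" (system_hr2) = employee name

Names in system_hr3: ['Carol', 'Mona']
Names in system_hr2: ['Henry', 'Sam']

Intersection: None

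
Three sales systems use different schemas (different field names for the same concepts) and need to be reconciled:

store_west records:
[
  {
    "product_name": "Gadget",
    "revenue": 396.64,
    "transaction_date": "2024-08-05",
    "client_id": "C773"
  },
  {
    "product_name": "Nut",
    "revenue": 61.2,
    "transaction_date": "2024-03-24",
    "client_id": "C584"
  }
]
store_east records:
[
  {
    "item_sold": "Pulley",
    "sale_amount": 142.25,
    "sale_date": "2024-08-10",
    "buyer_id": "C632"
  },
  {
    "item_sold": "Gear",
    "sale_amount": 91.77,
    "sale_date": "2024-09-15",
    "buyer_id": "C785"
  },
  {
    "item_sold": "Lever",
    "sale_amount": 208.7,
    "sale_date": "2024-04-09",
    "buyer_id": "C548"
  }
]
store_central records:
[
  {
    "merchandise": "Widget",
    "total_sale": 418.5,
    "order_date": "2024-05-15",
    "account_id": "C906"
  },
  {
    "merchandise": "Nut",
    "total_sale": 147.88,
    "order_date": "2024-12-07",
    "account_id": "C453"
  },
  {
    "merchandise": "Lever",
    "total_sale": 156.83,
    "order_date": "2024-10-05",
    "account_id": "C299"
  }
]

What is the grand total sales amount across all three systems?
1623.77

Schema reconciliation - all amount fields map to sale amount:

store_west (revenue): 457.84
store_east (sale_amount): 442.72
store_central (total_sale): 723.21

Grand total: 1623.77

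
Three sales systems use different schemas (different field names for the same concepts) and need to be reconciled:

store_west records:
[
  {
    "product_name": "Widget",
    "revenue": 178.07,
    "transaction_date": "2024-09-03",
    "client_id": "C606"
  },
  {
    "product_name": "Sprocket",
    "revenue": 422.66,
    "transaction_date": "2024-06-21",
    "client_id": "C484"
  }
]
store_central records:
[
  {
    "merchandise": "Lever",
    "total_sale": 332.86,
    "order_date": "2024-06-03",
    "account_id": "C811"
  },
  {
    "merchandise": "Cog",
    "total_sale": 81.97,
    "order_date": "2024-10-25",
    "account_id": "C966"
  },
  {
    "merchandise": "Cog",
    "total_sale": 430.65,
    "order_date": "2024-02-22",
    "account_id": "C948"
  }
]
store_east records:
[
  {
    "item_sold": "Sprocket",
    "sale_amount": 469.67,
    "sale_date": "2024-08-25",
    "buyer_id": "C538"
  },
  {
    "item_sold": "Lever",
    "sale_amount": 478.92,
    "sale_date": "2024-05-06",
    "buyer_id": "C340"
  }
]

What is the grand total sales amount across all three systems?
2394.8

Schema reconciliation - all amount fields map to sale amount:

store_west (revenue): 600.73
store_central (total_sale): 845.48
store_east (sale_amount): 948.59

Grand total: 2394.8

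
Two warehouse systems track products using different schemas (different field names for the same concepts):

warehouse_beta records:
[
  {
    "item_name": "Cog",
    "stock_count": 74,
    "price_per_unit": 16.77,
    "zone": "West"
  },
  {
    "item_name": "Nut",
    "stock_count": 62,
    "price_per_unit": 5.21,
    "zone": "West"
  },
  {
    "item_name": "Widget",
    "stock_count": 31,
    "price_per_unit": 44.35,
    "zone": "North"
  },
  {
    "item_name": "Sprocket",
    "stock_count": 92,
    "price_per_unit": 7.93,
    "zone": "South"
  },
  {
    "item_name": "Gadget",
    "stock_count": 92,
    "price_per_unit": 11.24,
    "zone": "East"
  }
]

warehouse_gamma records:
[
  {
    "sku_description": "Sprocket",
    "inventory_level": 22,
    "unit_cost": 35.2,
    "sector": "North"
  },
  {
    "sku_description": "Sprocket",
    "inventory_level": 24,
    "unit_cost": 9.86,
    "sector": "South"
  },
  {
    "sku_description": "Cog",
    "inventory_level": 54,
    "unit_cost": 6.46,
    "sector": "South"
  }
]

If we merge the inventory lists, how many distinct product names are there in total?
5

Schema mapping: "item_name" (warehouse_beta) = "sku_description" (warehouse_gamma) = product name

Products in warehouse_beta: ['Cog', 'Gadget', 'Nut', 'Sprocket', 'Widget']
Products in warehouse_gamma: ['Cog', 'Sprocket']

Union (unique products): ['Cog', 'Gadget', 'Nut', 'Sprocket', 'Widget']
Count: 5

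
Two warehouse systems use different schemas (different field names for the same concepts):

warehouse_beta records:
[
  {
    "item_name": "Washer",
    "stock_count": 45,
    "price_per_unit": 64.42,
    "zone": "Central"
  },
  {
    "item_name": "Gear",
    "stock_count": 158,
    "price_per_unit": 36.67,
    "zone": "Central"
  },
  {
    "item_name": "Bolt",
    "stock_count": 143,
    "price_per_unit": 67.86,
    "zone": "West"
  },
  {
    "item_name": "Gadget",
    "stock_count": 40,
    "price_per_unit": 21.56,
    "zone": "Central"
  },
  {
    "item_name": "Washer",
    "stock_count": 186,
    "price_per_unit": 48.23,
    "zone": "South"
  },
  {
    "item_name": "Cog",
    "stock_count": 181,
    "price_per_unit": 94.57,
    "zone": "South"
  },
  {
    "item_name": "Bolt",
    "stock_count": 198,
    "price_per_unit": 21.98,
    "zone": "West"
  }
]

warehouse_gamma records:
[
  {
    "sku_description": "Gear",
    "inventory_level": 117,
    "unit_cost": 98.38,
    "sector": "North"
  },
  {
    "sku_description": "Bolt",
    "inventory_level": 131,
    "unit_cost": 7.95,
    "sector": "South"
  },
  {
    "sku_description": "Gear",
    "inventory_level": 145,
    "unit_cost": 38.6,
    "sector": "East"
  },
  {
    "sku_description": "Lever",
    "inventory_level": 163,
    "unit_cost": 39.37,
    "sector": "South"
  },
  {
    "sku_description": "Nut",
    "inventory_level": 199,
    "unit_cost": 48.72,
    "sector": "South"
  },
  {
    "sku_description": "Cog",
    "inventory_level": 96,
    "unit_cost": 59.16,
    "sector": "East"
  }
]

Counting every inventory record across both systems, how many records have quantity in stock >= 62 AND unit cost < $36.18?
2

Schema mappings:
- "stock_count" (warehouse_beta) = "inventory_level" (warehouse_gamma) = quantity
- "price_per_unit" (warehouse_beta) = "unit_cost" (warehouse_gamma) = unit cost

Records meeting both conditions in warehouse_beta: 1
Records meeting both conditions in warehouse_gamma: 1

Total: 1 + 1 = 2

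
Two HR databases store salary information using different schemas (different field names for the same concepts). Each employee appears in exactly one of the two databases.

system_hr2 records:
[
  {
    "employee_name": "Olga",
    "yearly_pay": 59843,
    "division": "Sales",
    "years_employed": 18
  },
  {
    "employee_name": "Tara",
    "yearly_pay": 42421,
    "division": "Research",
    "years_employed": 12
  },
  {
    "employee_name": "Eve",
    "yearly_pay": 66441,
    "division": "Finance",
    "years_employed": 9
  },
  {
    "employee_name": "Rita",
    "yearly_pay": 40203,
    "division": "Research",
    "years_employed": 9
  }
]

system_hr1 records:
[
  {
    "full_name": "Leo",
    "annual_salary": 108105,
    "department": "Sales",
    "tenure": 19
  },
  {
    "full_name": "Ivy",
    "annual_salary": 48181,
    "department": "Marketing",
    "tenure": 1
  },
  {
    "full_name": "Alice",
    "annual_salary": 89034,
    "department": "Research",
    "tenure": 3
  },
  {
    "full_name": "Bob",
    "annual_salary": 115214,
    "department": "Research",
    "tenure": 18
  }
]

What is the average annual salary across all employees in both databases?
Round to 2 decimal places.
71180.25

Schema mapping: "yearly_pay" (system_hr2) = "annual_salary" (system_hr1) = annual salary

All salaries: [59843, 42421, 66441, 40203, 108105, 48181, 89034, 115214]
Sum: 569442
Count: 8
Average: 569442 / 8 = 71180.25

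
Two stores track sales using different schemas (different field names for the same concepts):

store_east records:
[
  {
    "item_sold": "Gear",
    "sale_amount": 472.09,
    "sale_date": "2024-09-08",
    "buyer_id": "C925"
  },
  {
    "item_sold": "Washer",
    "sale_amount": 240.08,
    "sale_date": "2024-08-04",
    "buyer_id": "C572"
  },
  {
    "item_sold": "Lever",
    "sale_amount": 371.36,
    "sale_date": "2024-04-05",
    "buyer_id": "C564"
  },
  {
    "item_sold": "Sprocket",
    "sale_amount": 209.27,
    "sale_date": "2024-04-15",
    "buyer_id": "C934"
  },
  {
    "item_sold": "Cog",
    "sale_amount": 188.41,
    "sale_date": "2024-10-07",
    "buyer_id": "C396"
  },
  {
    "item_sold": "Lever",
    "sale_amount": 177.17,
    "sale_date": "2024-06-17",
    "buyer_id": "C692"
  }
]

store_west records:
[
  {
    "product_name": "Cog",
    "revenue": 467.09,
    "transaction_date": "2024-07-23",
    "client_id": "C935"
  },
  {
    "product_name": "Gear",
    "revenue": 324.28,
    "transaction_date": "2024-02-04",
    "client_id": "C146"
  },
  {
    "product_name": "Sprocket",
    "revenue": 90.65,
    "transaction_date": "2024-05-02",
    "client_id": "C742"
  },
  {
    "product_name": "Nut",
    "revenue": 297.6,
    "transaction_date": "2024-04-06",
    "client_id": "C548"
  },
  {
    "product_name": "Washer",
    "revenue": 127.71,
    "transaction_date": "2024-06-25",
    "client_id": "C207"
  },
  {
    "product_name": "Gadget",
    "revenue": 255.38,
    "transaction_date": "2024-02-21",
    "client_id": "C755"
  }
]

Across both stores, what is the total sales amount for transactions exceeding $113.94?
3130.44

Schema mapping: "sale_amount" (store_east) = "revenue" (store_west) = sale amount

Sum of sales > $113.94 in store_east: 1658.38
Sum of sales > $113.94 in store_west: 1472.06

Total: 1658.38 + 1472.06 = 3130.44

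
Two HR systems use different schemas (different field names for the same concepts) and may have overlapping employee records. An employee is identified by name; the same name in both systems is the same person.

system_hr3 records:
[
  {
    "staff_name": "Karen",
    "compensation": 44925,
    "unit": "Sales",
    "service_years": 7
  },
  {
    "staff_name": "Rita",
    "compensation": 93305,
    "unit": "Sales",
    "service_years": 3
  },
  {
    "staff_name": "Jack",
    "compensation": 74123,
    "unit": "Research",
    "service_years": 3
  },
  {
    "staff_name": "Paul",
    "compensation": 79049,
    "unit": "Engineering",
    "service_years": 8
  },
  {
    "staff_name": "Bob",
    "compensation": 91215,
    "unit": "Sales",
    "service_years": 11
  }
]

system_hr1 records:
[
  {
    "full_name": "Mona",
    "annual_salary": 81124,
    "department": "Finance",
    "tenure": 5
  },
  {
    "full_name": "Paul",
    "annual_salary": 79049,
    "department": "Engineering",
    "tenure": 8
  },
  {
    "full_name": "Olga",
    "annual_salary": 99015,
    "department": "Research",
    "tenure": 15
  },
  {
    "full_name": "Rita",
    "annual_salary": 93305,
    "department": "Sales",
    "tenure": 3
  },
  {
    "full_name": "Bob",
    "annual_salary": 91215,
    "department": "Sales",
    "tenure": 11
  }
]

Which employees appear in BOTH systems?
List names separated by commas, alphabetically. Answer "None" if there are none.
Bob, Paul, Rita

Schema mapping: "staff_name" (system_hr3) = "full_name" (system_hr1) = employee name

Names in system_hr3: ['Bob', 'Jack', 'Karen', 'Paul', 'Rita']
Names in system_hr1: ['Bob', 'Mona', 'Olga', 'Paul', 'Rita']

Intersection: ['Bob', 'Paul', 'Rita']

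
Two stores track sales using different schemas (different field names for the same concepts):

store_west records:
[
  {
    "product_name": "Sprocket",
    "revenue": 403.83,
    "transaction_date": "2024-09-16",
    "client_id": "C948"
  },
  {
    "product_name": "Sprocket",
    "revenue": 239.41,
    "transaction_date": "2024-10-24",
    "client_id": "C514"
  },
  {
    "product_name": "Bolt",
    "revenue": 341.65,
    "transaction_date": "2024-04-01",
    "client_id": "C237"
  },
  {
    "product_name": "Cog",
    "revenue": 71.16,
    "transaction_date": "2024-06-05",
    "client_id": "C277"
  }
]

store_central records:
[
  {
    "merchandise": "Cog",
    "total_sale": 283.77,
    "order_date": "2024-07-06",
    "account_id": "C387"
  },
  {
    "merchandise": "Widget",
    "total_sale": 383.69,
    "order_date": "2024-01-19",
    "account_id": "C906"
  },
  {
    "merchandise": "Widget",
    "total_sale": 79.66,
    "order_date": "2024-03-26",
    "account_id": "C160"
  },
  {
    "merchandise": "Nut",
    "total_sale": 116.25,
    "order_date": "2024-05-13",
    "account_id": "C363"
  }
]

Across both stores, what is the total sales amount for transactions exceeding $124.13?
1652.35

Schema mapping: "revenue" (store_west) = "total_sale" (store_central) = sale amount

Sum of sales > $124.13 in store_west: 984.89
Sum of sales > $124.13 in store_central: 667.46

Total: 984.89 + 667.46 = 1652.35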